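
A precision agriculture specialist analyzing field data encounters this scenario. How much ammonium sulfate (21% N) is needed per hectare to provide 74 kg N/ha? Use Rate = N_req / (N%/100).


Rate = N_required / (N_content / 100)
     = 74 / (21 / 100)
     = 74 / 0.21
     = 352.38 kg/ha


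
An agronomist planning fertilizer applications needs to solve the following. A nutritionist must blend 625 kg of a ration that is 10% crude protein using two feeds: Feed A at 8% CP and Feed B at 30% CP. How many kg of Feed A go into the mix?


parts_A = CP_b - target = 30 - 10 = 20
parts_B = target - CP_a = 10 - 8 = 2
total_parts = 20 + 2 = 22
Feed A = 625 * 20 / 22 = 568.18 kg
Feed B = 625 * 2 / 22 = 56.82 kg

568.18 kg


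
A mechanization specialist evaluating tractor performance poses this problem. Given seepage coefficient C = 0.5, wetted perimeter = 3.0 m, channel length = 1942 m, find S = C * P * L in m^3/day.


S = C * P * L
  = 0.5 * 3.0 * 1942
  = 2913 m^3/day


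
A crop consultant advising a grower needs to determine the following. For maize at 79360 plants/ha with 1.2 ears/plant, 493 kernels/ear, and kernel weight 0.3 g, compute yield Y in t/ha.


Y = density * ears * kernels * kw
  = 79360 * 1.2 * 493 * 0.3 g/ha
  = 14084812.80 g/ha
  = 14084.81 kg/ha = 14.08 t/ha


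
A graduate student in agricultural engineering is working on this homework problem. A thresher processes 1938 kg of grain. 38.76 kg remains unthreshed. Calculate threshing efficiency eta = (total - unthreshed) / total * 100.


eta = (total - unthreshed) / total * 100
    = (1938 - 38.76) / 1938 * 100
    = 1899.24 / 1938 * 100
    = 98%


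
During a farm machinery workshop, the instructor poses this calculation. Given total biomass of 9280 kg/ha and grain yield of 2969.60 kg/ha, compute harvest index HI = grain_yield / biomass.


HI = grain_yield / biomass
   = 2969.60 / 9280
   = 0.32


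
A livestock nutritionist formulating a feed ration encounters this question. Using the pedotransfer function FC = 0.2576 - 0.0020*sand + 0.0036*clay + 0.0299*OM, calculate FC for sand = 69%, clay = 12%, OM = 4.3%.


FC = 0.2576 - 0.0020*69 + 0.0036*12 + 0.0299*4.3
   = 0.2576 - 0.1380 + 0.0432 + 0.1286
   = 0.2914


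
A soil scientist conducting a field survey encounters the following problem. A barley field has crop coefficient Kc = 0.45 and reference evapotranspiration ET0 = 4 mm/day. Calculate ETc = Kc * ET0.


ETc = Kc * ET0
    = 0.45 * 4
    = 1.80 mm/day


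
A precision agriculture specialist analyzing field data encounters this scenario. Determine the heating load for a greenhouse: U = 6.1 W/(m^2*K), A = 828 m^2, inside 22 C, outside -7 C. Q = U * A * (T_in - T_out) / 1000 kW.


dT = 22 - (-7) = 29 K
Q = U * A * dT
  = 6.1 * 828 * 29
  = 146473.20 W = 146.47 kW


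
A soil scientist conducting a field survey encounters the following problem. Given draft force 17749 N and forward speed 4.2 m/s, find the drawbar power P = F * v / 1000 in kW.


P = F * v / 1000
  = 17749 * 4.2 / 1000
  = 74545.80 / 1000
  = 74.55 kW


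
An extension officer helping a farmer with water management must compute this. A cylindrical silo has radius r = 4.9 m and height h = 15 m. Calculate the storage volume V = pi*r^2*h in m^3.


V = pi * r^2 * h
  = pi * 4.9^2 * 15
  = pi * 24.01 * 15
  = 1131.44 m^3


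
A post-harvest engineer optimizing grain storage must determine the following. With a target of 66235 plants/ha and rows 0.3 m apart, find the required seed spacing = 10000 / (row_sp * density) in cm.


spacing = 10000 / (row_sp * density)
        = 10000 / (0.3 * 66235)
        = 10000 / 19870.50
        = 0.50326 m = 50.33 cm


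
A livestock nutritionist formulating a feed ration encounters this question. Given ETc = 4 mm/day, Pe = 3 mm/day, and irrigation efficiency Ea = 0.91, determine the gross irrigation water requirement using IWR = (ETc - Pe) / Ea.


IWR = (ETc - Pe) / Ea
    = (4 - 3) / 0.91
    = 1 / 0.91
    = 1.10 mm/day


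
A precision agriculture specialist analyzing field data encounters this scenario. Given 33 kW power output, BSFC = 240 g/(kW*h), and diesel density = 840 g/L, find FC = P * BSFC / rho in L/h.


FC = P * BSFC / rho_fuel
   = 33 * 240 / 840
   = 7920 / 840
   = 9.43 L/h


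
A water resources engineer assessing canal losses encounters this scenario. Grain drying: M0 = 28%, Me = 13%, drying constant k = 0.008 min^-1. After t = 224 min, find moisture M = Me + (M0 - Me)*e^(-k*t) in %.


M = Me + (M0 - Me) * e^(-k*t)
  = 13 + (28 - 13) * e^(-0.008*224)
  = 13 + 15 * e^(-1.792)
  = 13 + 15 * 0.16663
  = 13 + 2.4994
  = 15.50%


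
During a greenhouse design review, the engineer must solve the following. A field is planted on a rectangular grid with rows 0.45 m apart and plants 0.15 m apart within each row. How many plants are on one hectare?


D = 10000 / (row_sp * plant_sp)
  = 10000 / (0.45 * 0.15)
  = 10000 / 0.0675
  = 148148.15 plants/ha


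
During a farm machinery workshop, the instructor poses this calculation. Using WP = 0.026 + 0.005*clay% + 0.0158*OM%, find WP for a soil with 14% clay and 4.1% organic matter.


WP = 0.026 + 0.005*14 + 0.0158*4.1
   = 0.026 + 0.0700 + 0.0648
   = 0.1608


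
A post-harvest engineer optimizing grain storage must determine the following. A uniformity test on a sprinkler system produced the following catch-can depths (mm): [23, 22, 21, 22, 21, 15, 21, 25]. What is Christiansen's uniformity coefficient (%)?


xbar = 170 / 8 = 21.250
sum|xi - xbar| = 14
CU = 100 * (1 - 14 / (8 * 21.250))
   = 100 * (1 - 0.0824)
   = 91.76%


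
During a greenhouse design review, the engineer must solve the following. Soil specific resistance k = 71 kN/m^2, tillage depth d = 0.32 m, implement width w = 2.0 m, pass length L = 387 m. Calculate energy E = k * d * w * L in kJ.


E = k * d * w * L
  = 71 * 0.32 * 2.0 * 387
  = 17585.28 kJ


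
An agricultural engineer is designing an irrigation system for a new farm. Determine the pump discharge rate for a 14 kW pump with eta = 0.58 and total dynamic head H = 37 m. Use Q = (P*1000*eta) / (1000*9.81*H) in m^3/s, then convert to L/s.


Q = (P * 1000 * eta) / (rho * g * H)
  = (14 * 1000 * 0.58) / (1000 * 9.81 * 37)
  = 8120 / 362970
  = 0.02237 m^3/s = 22.37 L/s


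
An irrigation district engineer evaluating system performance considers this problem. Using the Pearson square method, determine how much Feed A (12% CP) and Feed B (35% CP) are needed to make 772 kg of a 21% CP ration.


parts_A = CP_b - target = 35 - 21 = 14
parts_B = target - CP_a = 21 - 12 = 9
total_parts = 14 + 9 = 23
Feed A = 772 * 14 / 23 = 469.91 kg
Feed B = 772 * 9 / 23 = 302.09 kg

469.91 kg


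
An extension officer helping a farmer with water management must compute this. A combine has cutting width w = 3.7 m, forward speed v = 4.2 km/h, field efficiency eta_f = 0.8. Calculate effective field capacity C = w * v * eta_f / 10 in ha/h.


C = w * v * eta_f / 10
  = 3.7 * 4.2 * 0.8 / 10
  = 12.43 / 10
  = 1.24 ha/h


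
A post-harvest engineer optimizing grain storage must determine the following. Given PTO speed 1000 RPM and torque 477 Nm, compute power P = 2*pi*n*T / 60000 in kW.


P = 2*pi*n*T / 60000
  = 2*pi * 1000 * 477 / 60000
  = 2997079.39 / 60000
  = 49.95 kW


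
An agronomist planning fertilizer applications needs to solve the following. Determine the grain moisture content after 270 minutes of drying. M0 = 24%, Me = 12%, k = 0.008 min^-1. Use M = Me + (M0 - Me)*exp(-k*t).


M = Me + (M0 - Me) * e^(-k*t)
  = 12 + (24 - 12) * e^(-0.008*270)
  = 12 + 12 * e^(-2.160)
  = 12 + 12 * 0.11533
  = 12 + 1.3839
  = 13.38%


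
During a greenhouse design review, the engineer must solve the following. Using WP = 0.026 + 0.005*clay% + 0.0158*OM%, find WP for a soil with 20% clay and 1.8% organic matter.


WP = 0.026 + 0.005*20 + 0.0158*1.8
   = 0.026 + 0.1000 + 0.0284
   = 0.1544


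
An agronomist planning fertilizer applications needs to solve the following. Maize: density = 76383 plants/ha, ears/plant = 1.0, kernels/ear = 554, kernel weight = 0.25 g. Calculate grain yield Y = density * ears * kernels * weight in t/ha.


Y = density * ears * kernels * kw
  = 76383 * 1.0 * 554 * 0.25 g/ha
  = 10579045.50 g/ha
  = 10579.05 kg/ha = 10.58 t/ha


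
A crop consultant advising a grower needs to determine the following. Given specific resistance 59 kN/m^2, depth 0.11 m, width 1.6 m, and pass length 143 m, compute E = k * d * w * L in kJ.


E = k * d * w * L
  = 59 * 0.11 * 1.6 * 143
  = 1484.91 kJ


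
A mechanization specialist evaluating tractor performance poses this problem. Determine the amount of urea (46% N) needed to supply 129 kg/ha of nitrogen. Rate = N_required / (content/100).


Rate = N_required / (N_content / 100)
     = 129 / (46 / 100)
     = 129 / 0.46
     = 280.43 kg/ha


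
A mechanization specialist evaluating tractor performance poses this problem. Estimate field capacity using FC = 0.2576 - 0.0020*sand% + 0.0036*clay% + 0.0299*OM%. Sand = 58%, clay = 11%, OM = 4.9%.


FC = 0.2576 - 0.0020*58 + 0.0036*11 + 0.0299*4.9
   = 0.2576 - 0.1160 + 0.0396 + 0.1465
   = 0.3277


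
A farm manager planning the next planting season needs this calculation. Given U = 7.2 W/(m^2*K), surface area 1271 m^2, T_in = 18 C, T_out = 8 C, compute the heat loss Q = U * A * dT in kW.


dT = 18 - (8) = 10 K
Q = U * A * dT
  = 7.2 * 1271 * 10
  = 91512 W = 91.51 kW


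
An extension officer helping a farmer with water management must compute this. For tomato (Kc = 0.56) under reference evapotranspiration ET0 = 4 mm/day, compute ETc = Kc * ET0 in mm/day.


ETc = Kc * ET0
    = 0.56 * 4
    = 2.24 mm/day


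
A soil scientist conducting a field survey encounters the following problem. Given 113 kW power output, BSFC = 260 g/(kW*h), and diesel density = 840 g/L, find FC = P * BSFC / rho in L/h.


FC = P * BSFC / rho_fuel
   = 113 * 260 / 840
   = 29380 / 840
   = 34.98 L/h


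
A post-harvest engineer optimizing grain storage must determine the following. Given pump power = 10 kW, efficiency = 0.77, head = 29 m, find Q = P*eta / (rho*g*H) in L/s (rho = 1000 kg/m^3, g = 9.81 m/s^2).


Q = (P * 1000 * eta) / (rho * g * H)
  = (10 * 1000 * 0.77) / (1000 * 9.81 * 29)
  = 7700 / 284490
  = 0.02707 m^3/s = 27.07 L/s


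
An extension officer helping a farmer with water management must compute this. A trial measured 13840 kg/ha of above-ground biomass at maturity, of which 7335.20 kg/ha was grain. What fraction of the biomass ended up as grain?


HI = grain_yield / biomass
   = 7335.20 / 13840
   = 0.53


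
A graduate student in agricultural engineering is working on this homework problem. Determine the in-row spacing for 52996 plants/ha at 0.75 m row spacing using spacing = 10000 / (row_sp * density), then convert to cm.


spacing = 10000 / (row_sp * density)
        = 10000 / (0.75 * 52996)
        = 10000 / 39747
        = 0.25159 m = 25.16 cm


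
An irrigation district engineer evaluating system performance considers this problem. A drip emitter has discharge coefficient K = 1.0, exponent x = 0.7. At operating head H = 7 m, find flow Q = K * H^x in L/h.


Q = K * H^x
  = 1.0 * 7^0.7
  = 1.0 * 3.9045
  = 3.90 L/h


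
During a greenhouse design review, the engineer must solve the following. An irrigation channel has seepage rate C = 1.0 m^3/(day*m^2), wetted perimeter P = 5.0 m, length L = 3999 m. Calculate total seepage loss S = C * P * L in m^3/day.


S = C * P * L
  = 1.0 * 5.0 * 3999
  = 19995 m^3/day


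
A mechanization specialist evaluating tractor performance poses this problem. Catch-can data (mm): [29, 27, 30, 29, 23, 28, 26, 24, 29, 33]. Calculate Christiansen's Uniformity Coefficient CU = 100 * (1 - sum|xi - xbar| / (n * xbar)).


xbar = 278 / 10 = 27.800
sum|xi - xbar| = 22.400
CU = 100 * (1 - 22.400 / (10 * 27.800))
   = 100 * (1 - 0.0806)
   = 91.94%


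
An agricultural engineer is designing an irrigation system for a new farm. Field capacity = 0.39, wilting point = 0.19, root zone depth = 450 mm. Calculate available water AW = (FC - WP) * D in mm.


AW = (FC - WP) * D
   = (0.39 - 0.19) * 450
   = 0.20 * 450
   = 90 mm


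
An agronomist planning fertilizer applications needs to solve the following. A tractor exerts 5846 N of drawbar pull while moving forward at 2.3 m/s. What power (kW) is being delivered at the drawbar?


P = F * v / 1000
  = 5846 * 2.3 / 1000
  = 13445.80 / 1000
  = 13.45 kW


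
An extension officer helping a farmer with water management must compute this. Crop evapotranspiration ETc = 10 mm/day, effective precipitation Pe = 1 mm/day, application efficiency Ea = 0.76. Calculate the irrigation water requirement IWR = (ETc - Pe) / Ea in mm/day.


IWR = (ETc - Pe) / Ea
    = (10 - 1) / 0.76
    = 9 / 0.76
    = 11.84 mm/day


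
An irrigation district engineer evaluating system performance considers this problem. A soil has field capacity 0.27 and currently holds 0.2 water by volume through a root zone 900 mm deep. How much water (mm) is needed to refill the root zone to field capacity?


SMD = (FC - theta) * D
    = (0.27 - 0.2) * 900
    = 0.070 * 900
    = 63 mm


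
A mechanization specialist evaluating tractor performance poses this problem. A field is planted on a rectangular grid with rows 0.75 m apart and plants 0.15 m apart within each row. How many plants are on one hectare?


D = 10000 / (row_sp * plant_sp)
  = 10000 / (0.75 * 0.15)
  = 10000 / 0.1125
  = 88888.89 plants/ha


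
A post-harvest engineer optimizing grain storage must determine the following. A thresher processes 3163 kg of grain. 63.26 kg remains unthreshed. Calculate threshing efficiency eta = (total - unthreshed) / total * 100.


eta = (total - unthreshed) / total * 100
    = (3163 - 63.26) / 3163 * 100
    = 3099.74 / 3163 * 100
    = 98%


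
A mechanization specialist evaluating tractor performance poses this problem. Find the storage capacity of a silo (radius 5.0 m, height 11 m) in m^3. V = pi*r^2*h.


V = pi * r^2 * h
  = pi * 5.0^2 * 11
  = pi * 25 * 11
  = 863.94 m^3


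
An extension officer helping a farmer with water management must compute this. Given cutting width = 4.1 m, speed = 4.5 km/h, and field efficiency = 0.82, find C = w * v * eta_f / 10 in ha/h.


C = w * v * eta_f / 10
  = 4.1 * 4.5 * 0.82 / 10
  = 15.13 / 10
  = 1.51 ha/h


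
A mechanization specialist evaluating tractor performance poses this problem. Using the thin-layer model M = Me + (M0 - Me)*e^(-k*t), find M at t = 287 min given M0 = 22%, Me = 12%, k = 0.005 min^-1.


M = Me + (M0 - Me) * e^(-k*t)
  = 12 + (22 - 12) * e^(-0.005*287)
  = 12 + 10 * e^(-1.435)
  = 12 + 10 * 0.23812
  = 12 + 2.3812
  = 14.38%


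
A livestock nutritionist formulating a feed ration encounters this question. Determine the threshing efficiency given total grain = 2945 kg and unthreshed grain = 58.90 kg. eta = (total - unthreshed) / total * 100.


eta = (total - unthreshed) / total * 100
    = (2945 - 58.90) / 2945 * 100
    = 2886.10 / 2945 * 100
    = 98%


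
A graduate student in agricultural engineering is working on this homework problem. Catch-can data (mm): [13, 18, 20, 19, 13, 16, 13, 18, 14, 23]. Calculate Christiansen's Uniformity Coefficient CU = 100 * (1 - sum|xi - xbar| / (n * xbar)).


xbar = 167 / 10 = 16.700
sum|xi - xbar| = 29
CU = 100 * (1 - 29 / (10 * 16.700))
   = 100 * (1 - 0.1737)
   = 82.63%


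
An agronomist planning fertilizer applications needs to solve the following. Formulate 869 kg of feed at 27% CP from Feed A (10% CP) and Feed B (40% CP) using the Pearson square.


parts_A = CP_b - target = 40 - 27 = 13
parts_B = target - CP_a = 27 - 10 = 17
total_parts = 13 + 17 = 30
Feed A = 869 * 13 / 30 = 376.57 kg
Feed B = 869 * 17 / 30 = 492.43 kg

376.57 kg


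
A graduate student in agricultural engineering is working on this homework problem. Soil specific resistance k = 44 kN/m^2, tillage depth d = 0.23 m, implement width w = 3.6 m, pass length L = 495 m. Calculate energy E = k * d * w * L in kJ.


E = k * d * w * L
  = 44 * 0.23 * 3.6 * 495
  = 18033.84 kJ


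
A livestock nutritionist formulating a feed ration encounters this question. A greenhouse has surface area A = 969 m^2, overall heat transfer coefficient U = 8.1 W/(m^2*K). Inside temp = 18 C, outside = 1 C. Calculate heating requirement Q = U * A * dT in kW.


dT = 18 - (1) = 17 K
Q = U * A * dT
  = 8.1 * 969 * 17
  = 133431.30 W = 133.43 kW


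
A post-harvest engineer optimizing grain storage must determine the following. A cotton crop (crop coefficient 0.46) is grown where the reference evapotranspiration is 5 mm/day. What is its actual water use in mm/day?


ETc = Kc * ET0
    = 0.46 * 5
    = 2.30 mm/day


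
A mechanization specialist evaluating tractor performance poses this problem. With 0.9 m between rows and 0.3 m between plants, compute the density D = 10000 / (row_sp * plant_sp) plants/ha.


D = 10000 / (row_sp * plant_sp)
  = 10000 / (0.9 * 0.3)
  = 10000 / 0.2700
  = 37037.04 plants/ha


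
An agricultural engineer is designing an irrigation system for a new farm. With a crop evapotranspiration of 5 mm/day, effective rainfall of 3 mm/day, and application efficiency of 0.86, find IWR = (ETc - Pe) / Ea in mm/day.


IWR = (ETc - Pe) / Ea
    = (5 - 3) / 0.86
    = 2 / 0.86
    = 2.33 mm/day


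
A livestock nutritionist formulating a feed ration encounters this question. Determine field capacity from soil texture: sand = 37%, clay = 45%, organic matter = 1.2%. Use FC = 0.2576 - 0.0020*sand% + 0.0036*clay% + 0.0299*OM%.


FC = 0.2576 - 0.0020*37 + 0.0036*45 + 0.0299*1.2
   = 0.2576 - 0.0740 + 0.1620 + 0.0359
   = 0.3815


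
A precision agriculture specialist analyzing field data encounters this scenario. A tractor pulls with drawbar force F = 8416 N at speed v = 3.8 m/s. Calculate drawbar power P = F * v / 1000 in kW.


P = F * v / 1000
  = 8416 * 3.8 / 1000
  = 31980.80 / 1000
  = 31.98 kW


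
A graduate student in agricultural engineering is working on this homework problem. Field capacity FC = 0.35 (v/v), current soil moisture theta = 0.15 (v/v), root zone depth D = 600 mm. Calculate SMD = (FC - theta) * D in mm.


SMD = (FC - theta) * D
    = (0.35 - 0.15) * 600
    = 0.200 * 600
    = 120 mm


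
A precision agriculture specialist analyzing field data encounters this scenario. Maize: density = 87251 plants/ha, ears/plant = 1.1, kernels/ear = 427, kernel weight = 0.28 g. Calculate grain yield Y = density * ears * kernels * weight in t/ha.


Y = density * ears * kernels * kw
  = 87251 * 1.1 * 427 * 0.28 g/ha
  = 11474902.52 g/ha
  = 11474.90 kg/ha = 11.47 t/ha


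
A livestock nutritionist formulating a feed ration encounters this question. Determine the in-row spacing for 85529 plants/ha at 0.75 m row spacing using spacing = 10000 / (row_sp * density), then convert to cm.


spacing = 10000 / (row_sp * density)
        = 10000 / (0.75 * 85529)
        = 10000 / 64146.75
        = 0.15589 m = 15.59 cm


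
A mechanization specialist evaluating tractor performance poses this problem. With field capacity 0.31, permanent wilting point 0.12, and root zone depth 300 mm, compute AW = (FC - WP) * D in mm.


AW = (FC - WP) * D
   = (0.31 - 0.12) * 300
   = 0.19 * 300
   = 57 mm


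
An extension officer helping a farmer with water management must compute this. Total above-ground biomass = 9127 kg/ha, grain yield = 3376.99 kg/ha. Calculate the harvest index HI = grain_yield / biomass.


HI = grain_yield / biomass
   = 3376.99 / 9127
   = 0.37


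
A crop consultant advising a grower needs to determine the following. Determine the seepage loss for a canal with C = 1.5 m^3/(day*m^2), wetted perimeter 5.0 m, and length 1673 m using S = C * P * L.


S = C * P * L
  = 1.5 * 5.0 * 1673
  = 12547.50 m^3/day


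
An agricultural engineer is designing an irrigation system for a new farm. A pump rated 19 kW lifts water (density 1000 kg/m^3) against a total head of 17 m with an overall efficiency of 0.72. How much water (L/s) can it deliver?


Q = (P * 1000 * eta) / (rho * g * H)
  = (19 * 1000 * 0.72) / (1000 * 9.81 * 17)
  = 13680 / 166770
  = 0.08203 m^3/s = 82.03 L/s


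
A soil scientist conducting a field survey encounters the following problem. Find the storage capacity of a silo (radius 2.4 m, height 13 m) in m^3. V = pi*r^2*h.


V = pi * r^2 * h
  = pi * 2.4^2 * 13
  = pi * 5.76 * 13
  = 235.24 m^3


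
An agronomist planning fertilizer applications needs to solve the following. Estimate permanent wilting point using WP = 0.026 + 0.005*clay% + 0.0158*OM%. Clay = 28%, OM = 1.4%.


WP = 0.026 + 0.005*28 + 0.0158*1.4
   = 0.026 + 0.1400 + 0.0221
   = 0.1881


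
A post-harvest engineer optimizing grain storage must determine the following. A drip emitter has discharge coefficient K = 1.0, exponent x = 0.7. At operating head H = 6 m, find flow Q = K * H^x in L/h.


Q = K * H^x
  = 1.0 * 6^0.7
  = 1.0 * 3.5051
  = 3.51 L/h


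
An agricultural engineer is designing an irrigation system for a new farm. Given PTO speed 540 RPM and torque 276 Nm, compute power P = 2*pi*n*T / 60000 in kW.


P = 2*pi*n*T / 60000
  = 2*pi * 540 * 276 / 60000
  = 936445.94 / 60000
  = 15.61 kW


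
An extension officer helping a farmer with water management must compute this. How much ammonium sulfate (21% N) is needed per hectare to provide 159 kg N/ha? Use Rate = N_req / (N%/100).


Rate = N_required / (N_content / 100)
     = 159 / (21 / 100)
     = 159 / 0.21
     = 757.14 kg/ha


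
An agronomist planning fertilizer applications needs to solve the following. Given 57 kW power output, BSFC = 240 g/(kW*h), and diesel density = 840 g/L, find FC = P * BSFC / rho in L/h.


FC = P * BSFC / rho_fuel
   = 57 * 240 / 840
   = 13680 / 840
   = 16.29 L/h


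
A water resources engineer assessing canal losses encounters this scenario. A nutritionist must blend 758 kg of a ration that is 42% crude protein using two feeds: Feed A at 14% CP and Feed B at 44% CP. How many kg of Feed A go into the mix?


parts_A = CP_b - target = 44 - 42 = 2
parts_B = target - CP_a = 42 - 14 = 28
total_parts = 2 + 28 = 30
Feed A = 758 * 2 / 30 = 50.53 kg
Feed B = 758 * 28 / 30 = 707.47 kg

50.53 kg


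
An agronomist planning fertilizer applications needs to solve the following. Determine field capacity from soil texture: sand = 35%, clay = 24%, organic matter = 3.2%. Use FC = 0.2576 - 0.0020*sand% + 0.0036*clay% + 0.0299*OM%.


FC = 0.2576 - 0.0020*35 + 0.0036*24 + 0.0299*3.2
   = 0.2576 - 0.0700 + 0.0864 + 0.0957
   = 0.3697


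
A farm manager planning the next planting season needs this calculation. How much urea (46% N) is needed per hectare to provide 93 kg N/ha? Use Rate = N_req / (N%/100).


Rate = N_required / (N_content / 100)
     = 93 / (46 / 100)
     = 93 / 0.46
     = 202.17 kg/ha


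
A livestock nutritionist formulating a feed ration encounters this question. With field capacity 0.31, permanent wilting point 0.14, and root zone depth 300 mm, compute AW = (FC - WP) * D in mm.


AW = (FC - WP) * D
   = (0.31 - 0.14) * 300
   = 0.17 * 300
   = 51 mm


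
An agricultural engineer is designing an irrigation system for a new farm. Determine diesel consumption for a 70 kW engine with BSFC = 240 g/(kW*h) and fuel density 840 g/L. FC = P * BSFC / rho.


FC = P * BSFC / rho_fuel
   = 70 * 240 / 840
   = 16800 / 840
   = 20 L/h


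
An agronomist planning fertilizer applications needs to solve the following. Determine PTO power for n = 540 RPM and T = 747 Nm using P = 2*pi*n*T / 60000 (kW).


P = 2*pi*n*T / 60000
  = 2*pi * 540 * 747 / 60000
  = 2534511.29 / 60000
  = 42.24 kW


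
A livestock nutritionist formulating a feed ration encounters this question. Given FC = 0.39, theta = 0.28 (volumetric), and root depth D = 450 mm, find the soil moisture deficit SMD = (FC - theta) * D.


SMD = (FC - theta) * D
    = (0.39 - 0.28) * 450
    = 0.110 * 450
    = 49.50 mm


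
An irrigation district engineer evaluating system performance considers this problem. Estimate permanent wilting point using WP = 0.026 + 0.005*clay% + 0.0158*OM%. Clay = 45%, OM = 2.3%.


WP = 0.026 + 0.005*45 + 0.0158*2.3
   = 0.026 + 0.2250 + 0.0363
   = 0.2873


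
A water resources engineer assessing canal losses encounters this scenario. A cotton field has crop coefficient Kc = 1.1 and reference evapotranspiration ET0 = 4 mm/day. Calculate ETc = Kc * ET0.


ETc = Kc * ET0
    = 1.1 * 4
    = 4.40 mm/day


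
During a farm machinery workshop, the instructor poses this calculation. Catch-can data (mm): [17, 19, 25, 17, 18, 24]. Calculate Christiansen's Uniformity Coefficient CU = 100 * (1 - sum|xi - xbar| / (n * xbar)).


xbar = 120 / 6 = 20
sum|xi - xbar| = 18
CU = 100 * (1 - 18 / (6 * 20))
   = 100 * (1 - 0.1500)
   = 85%


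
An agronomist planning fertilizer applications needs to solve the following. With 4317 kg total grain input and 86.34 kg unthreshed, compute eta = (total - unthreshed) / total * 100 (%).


eta = (total - unthreshed) / total * 100
    = (4317 - 86.34) / 4317 * 100
    = 4230.66 / 4317 * 100
    = 98%


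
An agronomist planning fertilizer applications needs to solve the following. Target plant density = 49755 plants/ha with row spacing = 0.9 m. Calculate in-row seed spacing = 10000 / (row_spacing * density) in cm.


spacing = 10000 / (row_sp * density)
        = 10000 / (0.9 * 49755)
        = 10000 / 44779.50
        = 0.22332 m = 22.33 cm


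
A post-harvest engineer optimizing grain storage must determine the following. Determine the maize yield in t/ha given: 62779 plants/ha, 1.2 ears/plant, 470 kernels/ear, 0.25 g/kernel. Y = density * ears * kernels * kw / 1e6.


Y = density * ears * kernels * kw
  = 62779 * 1.2 * 470 * 0.25 g/ha
  = 8851839 g/ha
  = 8851.84 kg/ha = 8.85 t/ha


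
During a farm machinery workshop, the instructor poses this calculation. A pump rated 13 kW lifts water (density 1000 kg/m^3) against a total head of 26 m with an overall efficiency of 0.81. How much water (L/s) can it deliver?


Q = (P * 1000 * eta) / (rho * g * H)
  = (13 * 1000 * 0.81) / (1000 * 9.81 * 26)
  = 10530 / 255060
  = 0.04128 m^3/s = 41.28 L/s


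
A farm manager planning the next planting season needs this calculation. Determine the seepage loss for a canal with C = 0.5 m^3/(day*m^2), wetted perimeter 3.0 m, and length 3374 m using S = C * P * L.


S = C * P * L
  = 0.5 * 3.0 * 3374
  = 5061 m^3/day


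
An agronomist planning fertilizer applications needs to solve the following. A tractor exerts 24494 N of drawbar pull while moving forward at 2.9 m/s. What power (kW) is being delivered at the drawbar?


P = F * v / 1000
  = 24494 * 2.9 / 1000
  = 71032.60 / 1000
  = 71.03 kW


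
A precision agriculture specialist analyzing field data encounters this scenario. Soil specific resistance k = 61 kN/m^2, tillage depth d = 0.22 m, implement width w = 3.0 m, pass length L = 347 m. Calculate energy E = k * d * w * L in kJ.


E = k * d * w * L
  = 61 * 0.22 * 3.0 * 347
  = 13970.22 kJ


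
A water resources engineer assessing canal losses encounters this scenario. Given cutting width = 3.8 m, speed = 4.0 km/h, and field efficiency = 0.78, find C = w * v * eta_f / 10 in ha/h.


C = w * v * eta_f / 10
  = 3.8 * 4.0 * 0.78 / 10
  = 11.86 / 10
  = 1.19 ha/h


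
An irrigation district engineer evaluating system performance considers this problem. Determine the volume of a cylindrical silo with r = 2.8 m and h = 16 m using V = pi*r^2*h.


V = pi * r^2 * h
  = pi * 2.8^2 * 16
  = pi * 7.84 * 16
  = 394.08 m^3


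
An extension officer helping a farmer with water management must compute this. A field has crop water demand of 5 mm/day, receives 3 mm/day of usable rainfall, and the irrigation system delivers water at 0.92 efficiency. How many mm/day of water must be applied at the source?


IWR = (ETc - Pe) / Ea
    = (5 - 3) / 0.92
    = 2 / 0.92
    = 2.17 mm/day


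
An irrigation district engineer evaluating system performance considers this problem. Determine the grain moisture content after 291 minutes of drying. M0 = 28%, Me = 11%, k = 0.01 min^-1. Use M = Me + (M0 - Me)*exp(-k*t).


M = Me + (M0 - Me) * e^(-k*t)
  = 11 + (28 - 11) * e^(-0.01*291)
  = 11 + 17 * e^(-2.910)
  = 11 + 17 * 0.05448
  = 11 + 0.9261
  = 11.93%


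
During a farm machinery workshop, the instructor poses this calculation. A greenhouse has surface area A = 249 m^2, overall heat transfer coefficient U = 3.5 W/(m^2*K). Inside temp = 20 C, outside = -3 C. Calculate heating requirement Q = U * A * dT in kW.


dT = 20 - (-3) = 23 K
Q = U * A * dT
  = 3.5 * 249 * 23
  = 20044.50 W = 20.04 kW


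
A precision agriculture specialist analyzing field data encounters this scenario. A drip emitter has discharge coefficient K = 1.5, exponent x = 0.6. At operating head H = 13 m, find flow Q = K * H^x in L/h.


Q = K * H^x
  = 1.5 * 13^0.6
  = 1.5 * 4.6598
  = 6.99 L/h


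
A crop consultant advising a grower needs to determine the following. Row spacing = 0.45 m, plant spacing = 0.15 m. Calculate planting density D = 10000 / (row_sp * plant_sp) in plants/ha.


D = 10000 / (row_sp * plant_sp)
  = 10000 / (0.45 * 0.15)
  = 10000 / 0.0675
  = 148148.15 plants/ha


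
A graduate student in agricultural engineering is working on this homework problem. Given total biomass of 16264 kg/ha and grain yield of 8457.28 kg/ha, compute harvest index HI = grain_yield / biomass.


HI = grain_yield / biomass
   = 8457.28 / 16264
   = 0.52


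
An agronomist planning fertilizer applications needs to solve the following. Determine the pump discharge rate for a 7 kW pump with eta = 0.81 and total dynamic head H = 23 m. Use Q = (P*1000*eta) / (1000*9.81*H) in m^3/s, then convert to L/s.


Q = (P * 1000 * eta) / (rho * g * H)
  = (7 * 1000 * 0.81) / (1000 * 9.81 * 23)
  = 5670 / 225630
  = 0.02513 m^3/s = 25.13 L/s


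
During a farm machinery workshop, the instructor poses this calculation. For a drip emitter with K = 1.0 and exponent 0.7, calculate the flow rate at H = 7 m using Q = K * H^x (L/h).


Q = K * H^x
  = 1.0 * 7^0.7
  = 1.0 * 3.9045
  = 3.90 L/h


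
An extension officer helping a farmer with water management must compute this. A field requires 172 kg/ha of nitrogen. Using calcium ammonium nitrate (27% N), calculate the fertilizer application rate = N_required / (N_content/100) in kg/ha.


Rate = N_required / (N_content / 100)
     = 172 / (27 / 100)
     = 172 / 0.27
     = 637.04 kg/ha


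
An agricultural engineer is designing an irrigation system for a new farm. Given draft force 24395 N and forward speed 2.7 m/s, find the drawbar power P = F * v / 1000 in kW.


P = F * v / 1000
  = 24395 * 2.7 / 1000
  = 65866.50 / 1000
  = 65.87 kW


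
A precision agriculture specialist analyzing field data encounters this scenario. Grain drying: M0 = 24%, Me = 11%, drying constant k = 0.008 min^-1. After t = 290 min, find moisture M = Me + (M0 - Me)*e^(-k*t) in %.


M = Me + (M0 - Me) * e^(-k*t)
  = 11 + (24 - 11) * e^(-0.008*290)
  = 11 + 13 * e^(-2.320)
  = 11 + 13 * 0.09827
  = 11 + 1.2776
  = 12.28%


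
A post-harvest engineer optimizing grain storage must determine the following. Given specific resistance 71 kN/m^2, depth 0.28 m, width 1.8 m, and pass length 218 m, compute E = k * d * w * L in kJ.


E = k * d * w * L
  = 71 * 0.28 * 1.8 * 218
  = 7800.91 kJ


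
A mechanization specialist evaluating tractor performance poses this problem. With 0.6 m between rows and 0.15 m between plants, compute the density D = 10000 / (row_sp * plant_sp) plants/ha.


D = 10000 / (row_sp * plant_sp)
  = 10000 / (0.6 * 0.15)
  = 10000 / 0.0900
  = 111111.11 plants/ha


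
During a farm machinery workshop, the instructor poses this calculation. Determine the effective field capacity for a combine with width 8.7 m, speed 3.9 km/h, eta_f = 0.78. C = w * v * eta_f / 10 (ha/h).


C = w * v * eta_f / 10
  = 8.7 * 3.9 * 0.78 / 10
  = 26.47 / 10
  = 2.65 ha/h


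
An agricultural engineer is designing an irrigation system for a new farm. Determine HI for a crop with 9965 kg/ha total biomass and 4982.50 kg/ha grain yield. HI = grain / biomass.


HI = grain_yield / biomass
   = 4982.50 / 9965
   = 0.50


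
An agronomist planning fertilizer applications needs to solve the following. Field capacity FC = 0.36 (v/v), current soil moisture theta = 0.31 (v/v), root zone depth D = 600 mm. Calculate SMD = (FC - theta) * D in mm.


SMD = (FC - theta) * D
    = (0.36 - 0.31) * 600
    = 0.050 * 600
    = 30 mm


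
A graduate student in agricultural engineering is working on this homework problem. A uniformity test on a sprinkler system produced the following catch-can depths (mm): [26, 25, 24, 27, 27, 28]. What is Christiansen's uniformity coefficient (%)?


xbar = 157 / 6 = 26.167
sum|xi - xbar| = 7
CU = 100 * (1 - 7 / (6 * 26.167))
   = 100 * (1 - 0.0446)
   = 95.54%


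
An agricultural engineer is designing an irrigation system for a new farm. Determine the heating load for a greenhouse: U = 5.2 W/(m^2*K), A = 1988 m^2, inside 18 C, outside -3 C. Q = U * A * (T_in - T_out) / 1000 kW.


dT = 18 - (-3) = 21 K
Q = U * A * dT
  = 5.2 * 1988 * 21
  = 217089.60 W = 217.09 kW


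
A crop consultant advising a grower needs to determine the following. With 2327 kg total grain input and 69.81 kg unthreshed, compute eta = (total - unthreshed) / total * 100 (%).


eta = (total - unthreshed) / total * 100
    = (2327 - 69.81) / 2327 * 100
    = 2257.19 / 2327 * 100
    = 97%


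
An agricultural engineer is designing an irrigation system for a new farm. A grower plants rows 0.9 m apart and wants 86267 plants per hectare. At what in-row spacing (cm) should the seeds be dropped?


spacing = 10000 / (row_sp * density)
        = 10000 / (0.9 * 86267)
        = 10000 / 77640.30
        = 0.12880 m = 12.88 cm


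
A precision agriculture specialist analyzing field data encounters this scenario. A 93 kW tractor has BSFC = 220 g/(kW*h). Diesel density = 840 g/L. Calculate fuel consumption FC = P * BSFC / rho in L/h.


FC = P * BSFC / rho_fuel
   = 93 * 220 / 840
   = 20460 / 840
   = 24.36 L/h


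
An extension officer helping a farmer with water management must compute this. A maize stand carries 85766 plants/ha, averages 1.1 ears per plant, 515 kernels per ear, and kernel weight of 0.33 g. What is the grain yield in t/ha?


Y = density * ears * kernels * kw
  = 85766 * 1.1 * 515 * 0.33 g/ha
  = 16033524.87 g/ha
  = 16033.52 kg/ha = 16.03 t/ha


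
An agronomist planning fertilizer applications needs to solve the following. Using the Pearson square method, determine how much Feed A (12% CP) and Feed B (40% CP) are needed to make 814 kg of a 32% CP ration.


parts_A = CP_b - target = 40 - 32 = 8
parts_B = target - CP_a = 32 - 12 = 20
total_parts = 8 + 20 = 28
Feed A = 814 * 8 / 28 = 232.57 kg
Feed B = 814 * 20 / 28 = 581.43 kg

232.57 kg


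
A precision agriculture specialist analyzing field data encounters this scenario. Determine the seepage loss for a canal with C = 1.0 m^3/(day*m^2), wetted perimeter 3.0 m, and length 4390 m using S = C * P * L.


S = C * P * L
  = 1.0 * 3.0 * 4390
  = 13170 m^3/day


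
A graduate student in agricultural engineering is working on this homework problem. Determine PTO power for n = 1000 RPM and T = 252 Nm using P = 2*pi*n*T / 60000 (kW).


P = 2*pi*n*T / 60000
  = 2*pi * 1000 * 252 / 60000
  = 1583362.70 / 60000
  = 26.39 kW


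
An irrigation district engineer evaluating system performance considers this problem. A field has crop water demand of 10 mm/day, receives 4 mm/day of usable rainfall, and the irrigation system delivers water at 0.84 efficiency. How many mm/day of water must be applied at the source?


IWR = (ETc - Pe) / Ea
    = (10 - 4) / 0.84
    = 6 / 0.84
    = 7.14 mm/day


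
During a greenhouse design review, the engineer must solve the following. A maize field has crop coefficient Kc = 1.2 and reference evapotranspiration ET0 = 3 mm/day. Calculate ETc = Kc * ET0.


ETc = Kc * ET0
    = 1.2 * 3
    = 3.60 mm/day


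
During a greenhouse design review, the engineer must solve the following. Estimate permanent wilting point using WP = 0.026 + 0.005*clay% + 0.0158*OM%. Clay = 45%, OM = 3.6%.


WP = 0.026 + 0.005*45 + 0.0158*3.6
   = 0.026 + 0.2250 + 0.0569
   = 0.3079


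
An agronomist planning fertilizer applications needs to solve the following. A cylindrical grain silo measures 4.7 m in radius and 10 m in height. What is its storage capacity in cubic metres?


V = pi * r^2 * h
  = pi * 4.7^2 * 10
  = pi * 22.09 * 10
  = 693.98 m^3


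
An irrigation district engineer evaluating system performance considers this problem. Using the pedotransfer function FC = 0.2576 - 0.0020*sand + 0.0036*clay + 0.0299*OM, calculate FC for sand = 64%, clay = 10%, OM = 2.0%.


FC = 0.2576 - 0.0020*64 + 0.0036*10 + 0.0299*2.0
   = 0.2576 - 0.1280 + 0.0360 + 0.0598
   = 0.2254


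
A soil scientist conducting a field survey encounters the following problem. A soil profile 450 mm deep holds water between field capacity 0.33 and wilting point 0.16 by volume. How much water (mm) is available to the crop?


AW = (FC - WP) * D
   = (0.33 - 0.16) * 450
   = 0.17 * 450
   = 76.50 mm


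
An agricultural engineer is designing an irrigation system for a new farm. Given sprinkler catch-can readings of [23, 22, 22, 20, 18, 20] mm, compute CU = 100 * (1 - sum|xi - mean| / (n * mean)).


xbar = 125 / 6 = 20.833
sum|xi - xbar| = 9
CU = 100 * (1 - 9 / (6 * 20.833))
   = 100 * (1 - 0.0720)
   = 92.80%


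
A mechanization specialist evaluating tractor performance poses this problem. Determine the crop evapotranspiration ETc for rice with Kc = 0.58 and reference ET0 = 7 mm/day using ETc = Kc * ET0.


ETc = Kc * ET0
    = 0.58 * 7
    = 4.06 mm/day


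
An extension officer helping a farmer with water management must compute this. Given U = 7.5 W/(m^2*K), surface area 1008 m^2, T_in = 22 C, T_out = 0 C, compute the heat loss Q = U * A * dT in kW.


dT = 22 - (0) = 22 K
Q = U * A * dT
  = 7.5 * 1008 * 22
  = 166320 W = 166.32 kW


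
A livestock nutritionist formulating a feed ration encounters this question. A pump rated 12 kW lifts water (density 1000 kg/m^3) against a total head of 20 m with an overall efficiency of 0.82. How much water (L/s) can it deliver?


Q = (P * 1000 * eta) / (rho * g * H)
  = (12 * 1000 * 0.82) / (1000 * 9.81 * 20)
  = 9840 / 196200
  = 0.05015 m^3/s = 50.15 L/s


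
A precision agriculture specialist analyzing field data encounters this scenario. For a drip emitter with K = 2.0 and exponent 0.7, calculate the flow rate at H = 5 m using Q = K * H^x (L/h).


Q = K * H^x
  = 2.0 * 5^0.7
  = 2.0 * 3.0852
  = 6.17 L/h


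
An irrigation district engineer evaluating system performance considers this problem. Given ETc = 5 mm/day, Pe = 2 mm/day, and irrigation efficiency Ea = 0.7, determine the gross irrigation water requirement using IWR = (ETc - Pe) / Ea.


IWR = (ETc - Pe) / Ea
    = (5 - 2) / 0.7
    = 3 / 0.7
    = 4.29 mm/day


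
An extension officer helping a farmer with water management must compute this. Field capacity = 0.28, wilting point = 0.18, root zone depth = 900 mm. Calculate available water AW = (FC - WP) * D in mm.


AW = (FC - WP) * D
   = (0.28 - 0.18) * 900
   = 0.10 * 900
   = 90 mm


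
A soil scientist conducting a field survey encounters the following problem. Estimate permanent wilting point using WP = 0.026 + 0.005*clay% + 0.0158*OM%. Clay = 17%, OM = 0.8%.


WP = 0.026 + 0.005*17 + 0.0158*0.8
   = 0.026 + 0.0850 + 0.0126
   = 0.1236


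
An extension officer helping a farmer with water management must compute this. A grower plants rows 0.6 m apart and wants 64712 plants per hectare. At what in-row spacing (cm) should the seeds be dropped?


spacing = 10000 / (row_sp * density)
        = 10000 / (0.6 * 64712)
        = 10000 / 38827.20
        = 0.25755 m = 25.76 cm
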